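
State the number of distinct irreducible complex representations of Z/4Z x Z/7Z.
28

Argument: The number of irreducible complex representations of a finite group equals its number of conjugacy classes. Z/4Z x Z/7Z is abelian of order 28, so every element is its own conjugacy class: 28 classes, so Z/4Z x Z/7Z (order 28) has exactly 28 irreducible complex representations.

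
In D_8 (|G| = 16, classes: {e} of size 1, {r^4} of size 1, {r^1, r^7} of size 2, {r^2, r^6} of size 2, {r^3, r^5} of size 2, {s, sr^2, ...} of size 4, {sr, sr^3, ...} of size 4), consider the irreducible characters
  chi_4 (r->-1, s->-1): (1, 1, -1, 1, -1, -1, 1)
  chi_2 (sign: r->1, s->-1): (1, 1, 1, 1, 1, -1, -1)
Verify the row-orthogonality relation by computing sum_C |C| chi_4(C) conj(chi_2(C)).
Sum = 0; so <chi_4, chi_2> = 0 (distinct irreducibles are orthogonal).

Compute term by term over conjugacy classes (|C| * chi_4(C) * conj(chi_2(C))):
  1*(1)*conj(1) + 1*(1)*conj(1) + 2*(-1)*conj(1) + 2*(1)*conj(1) + 2*(-1)*conj(1) + 4*(-1)*conj(-1) + 4*(1)*conj(-1)
  = (1) + (1) + (-2) + (2) + (-2) + (4) + (-4)
  = 0.
Dividing by |G| = 16 gives 0/16 = 0, matching the row-orthogonality relation <chi_4, chi_2> = [chi_4 = chi_2].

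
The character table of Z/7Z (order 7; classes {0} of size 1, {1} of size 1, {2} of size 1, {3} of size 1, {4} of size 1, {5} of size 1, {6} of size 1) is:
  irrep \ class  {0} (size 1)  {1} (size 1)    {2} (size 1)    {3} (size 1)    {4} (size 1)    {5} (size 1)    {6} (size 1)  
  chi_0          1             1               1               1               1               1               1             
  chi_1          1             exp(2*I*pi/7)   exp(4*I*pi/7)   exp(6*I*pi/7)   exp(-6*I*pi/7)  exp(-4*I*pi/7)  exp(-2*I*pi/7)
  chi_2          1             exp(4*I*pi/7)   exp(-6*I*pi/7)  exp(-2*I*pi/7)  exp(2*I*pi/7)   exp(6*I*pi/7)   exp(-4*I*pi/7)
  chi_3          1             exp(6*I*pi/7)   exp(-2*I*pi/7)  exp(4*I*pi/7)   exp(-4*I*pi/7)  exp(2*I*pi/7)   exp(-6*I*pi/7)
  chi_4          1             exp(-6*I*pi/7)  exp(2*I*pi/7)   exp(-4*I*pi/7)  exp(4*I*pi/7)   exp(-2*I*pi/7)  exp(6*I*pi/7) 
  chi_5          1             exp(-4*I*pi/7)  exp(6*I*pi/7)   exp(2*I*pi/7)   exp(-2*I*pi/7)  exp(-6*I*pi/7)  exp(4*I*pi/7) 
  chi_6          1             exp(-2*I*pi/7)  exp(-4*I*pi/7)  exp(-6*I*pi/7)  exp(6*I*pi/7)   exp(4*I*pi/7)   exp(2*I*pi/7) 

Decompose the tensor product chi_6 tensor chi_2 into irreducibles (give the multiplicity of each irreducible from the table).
chi_6 tensor chi_2 = chi_1 (all other irreducibles have multiplicity 0).

Details: The character of a tensor product is the pointwise product (chi_6 * chi_2)(C) = chi_6(C) * chi_2(C):
  {0}: (1)*(1), {1}: (exp(-2*I*pi/7))*(exp(4*I*pi/7)), {2}: (exp(-4*I*pi/7))*(exp(-6*I*pi/7)), {3}: (exp(-6*I*pi/7))*(exp(-2*I*pi/7)), {4}: (exp(6*I*pi/7))*(exp(2*I*pi/7)), {5}: (exp(4*I*pi/7))*(exp(6*I*pi/7)), {6}: (exp(2*I*pi/7))*(exp(-4*I*pi/7))
so (chi_6 * chi_2) takes values
  {0} -> 1, {1} -> exp(2*I*pi/7), {2} -> exp(4*I*pi/7), {3} -> exp(6*I*pi/7), {4} -> exp(-6*I*pi/7), {5} -> exp(-4*I*pi/7), {6} -> exp(-2*I*pi/7).
Now take the inner product of this character with each irreducible chi from the table, <chi_6*chi_2, chi> = (1/7) sum_C |C| (chi_6*chi_2)(C) conj(chi(C)):
  <chi_6*chi_2, chi_0> = (1/7)[1*(1)*conj(1) + 1*(exp(2*I*pi/7))*conj(1) + 1*(exp(4*I*pi/7))*conj(1) + 1*(exp(6*I*pi/7))*conj(1) + 1*(exp(-6*I*pi/7))*conj(1) + 1*(exp(-4*I*pi/7))*conj(1) + 1*(exp(-2*I*pi/7))*conj(1)]
      = (1/7)[(1) + (exp(2*I*pi/7)) + (exp(4*I*pi/7)) + (exp(6*I*pi/7)) + (exp(-6*I*pi/7)) + (exp(-4*I*pi/7)) + (exp(-2*I*pi/7))] = 0/7 = 0
  <chi_6*chi_2, chi_1> = (1/7)[1*(1)*conj(1) + 1*(exp(2*I*pi/7))*conj(exp(2*I*pi/7)) + 1*(exp(4*I*pi/7))*conj(exp(4*I*pi/7)) + 1*(exp(6*I*pi/7))*conj(exp(6*I*pi/7)) + 1*(exp(-6*I*pi/7))*conj(exp(-6*I*pi/7)) + 1*(exp(-4*I*pi/7))*conj(exp(-4*I*pi/7)) + 1*(exp(-2*I*pi/7))*conj(exp(-2*I*pi/7))]
      = (1/7)[(1) + (1) + (1) + (1) + (1) + (1) + (1)] = 7/7 = 1
  <chi_6*chi_2, chi_2> = (1/7)[1*(1)*conj(1) + 1*(exp(2*I*pi/7))*conj(exp(4*I*pi/7)) + 1*(exp(4*I*pi/7))*conj(exp(-6*I*pi/7)) + 1*(exp(6*I*pi/7))*conj(exp(-2*I*pi/7)) + 1*(exp(-6*I*pi/7))*conj(exp(2*I*pi/7)) + 1*(exp(-4*I*pi/7))*conj(exp(6*I*pi/7)) + 1*(exp(-2*I*pi/7))*conj(exp(-4*I*pi/7))]
      = (1/7)[(1) + (exp(-2*I*pi/7)) + (exp(-4*I*pi/7)) + (exp(-6*I*pi/7)) + (exp(6*I*pi/7)) + (exp(4*I*pi/7)) + (exp(2*I*pi/7))] = 0/7 = 0
  <chi_6*chi_2, chi_3> = (1/7)[1*(1)*conj(1) + 1*(exp(2*I*pi/7))*conj(exp(6*I*pi/7)) + 1*(exp(4*I*pi/7))*conj(exp(-2*I*pi/7)) + 1*(exp(6*I*pi/7))*conj(exp(4*I*pi/7)) + 1*(exp(-6*I*pi/7))*conj(exp(-4*I*pi/7)) + 1*(exp(-4*I*pi/7))*conj(exp(2*I*pi/7)) + 1*(exp(-2*I*pi/7))*conj(exp(-6*I*pi/7))]
      = (1/7)[(1) + (exp(-4*I*pi/7)) + (exp(6*I*pi/7)) + (exp(2*I*pi/7)) + (exp(-2*I*pi/7)) + (exp(-6*I*pi/7)) + (exp(4*I*pi/7))] = 0/7 = 0
  <chi_6*chi_2, chi_4> = (1/7)[1*(1)*conj(1) + 1*(exp(2*I*pi/7))*conj(exp(-6*I*pi/7)) + 1*(exp(4*I*pi/7))*conj(exp(2*I*pi/7)) + 1*(exp(6*I*pi/7))*conj(exp(-4*I*pi/7)) + 1*(exp(-6*I*pi/7))*conj(exp(4*I*pi/7)) + 1*(exp(-4*I*pi/7))*conj(exp(-2*I*pi/7)) + 1*(exp(-2*I*pi/7))*conj(exp(6*I*pi/7))]
      = (1/7)[(1) + (exp(-6*I*pi/7)) + (exp(2*I*pi/7)) + (exp(-4*I*pi/7)) + (exp(4*I*pi/7)) + (exp(-2*I*pi/7)) + (exp(6*I*pi/7))] = 0/7 = 0
  <chi_6*chi_2, chi_5> = (1/7)[1*(1)*conj(1) + 1*(exp(2*I*pi/7))*conj(exp(-4*I*pi/7)) + 1*(exp(4*I*pi/7))*conj(exp(6*I*pi/7)) + 1*(exp(6*I*pi/7))*conj(exp(2*I*pi/7)) + 1*(exp(-6*I*pi/7))*conj(exp(-2*I*pi/7)) + 1*(exp(-4*I*pi/7))*conj(exp(-6*I*pi/7)) + 1*(exp(-2*I*pi/7))*conj(exp(4*I*pi/7))]
      = (1/7)[(1) + (exp(6*I*pi/7)) + (exp(-2*I*pi/7)) + (exp(4*I*pi/7)) + (exp(-4*I*pi/7)) + (exp(2*I*pi/7)) + (exp(-6*I*pi/7))] = 0/7 = 0
  <chi_6*chi_2, chi_6> = (1/7)[1*(1)*conj(1) + 1*(exp(2*I*pi/7))*conj(exp(-2*I*pi/7)) + 1*(exp(4*I*pi/7))*conj(exp(-4*I*pi/7)) + 1*(exp(6*I*pi/7))*conj(exp(-6*I*pi/7)) + 1*(exp(-6*I*pi/7))*conj(exp(6*I*pi/7)) + 1*(exp(-4*I*pi/7))*conj(exp(4*I*pi/7)) + 1*(exp(-2*I*pi/7))*conj(exp(2*I*pi/7))]
      = (1/7)[(1) + (exp(4*I*pi/7)) + (exp(-6*I*pi/7)) + (exp(-2*I*pi/7)) + (exp(2*I*pi/7)) + (exp(6*I*pi/7)) + (exp(-4*I*pi/7))] = 0/7 = 0
(Exp terms are combined using exp(i*s)*conj(exp(i*t)) = exp(i*(s-t)), and sums of them are collapsed using the identity that for every m > 1 the m distinct m-th roots of unity sum to 0, e.g. 1 + exp(2*I*pi/3) + exp(-2*I*pi/3) = 0.)
Hence the multiplicities are chi_1: 1. Dimension check: dim(chi_6)*dim(chi_2) = 1*1 = 1 and sum (mult * dim) = 1*1 = 1.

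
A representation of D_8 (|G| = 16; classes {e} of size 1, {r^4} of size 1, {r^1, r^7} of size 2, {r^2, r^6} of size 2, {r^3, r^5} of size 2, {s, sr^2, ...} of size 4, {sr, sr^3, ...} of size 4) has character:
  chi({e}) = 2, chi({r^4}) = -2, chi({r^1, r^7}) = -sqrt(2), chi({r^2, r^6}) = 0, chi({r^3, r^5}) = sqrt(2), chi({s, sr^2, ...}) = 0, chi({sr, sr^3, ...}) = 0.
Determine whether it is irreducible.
Irreducible: <chi, chi> = 1.

Details: <chi, chi> = (1/|G|) sum_C |C| * |chi(C)|^2 = (1/16)[1*|2|^2 + 1*|-2|^2 + 2*|-sqrt(2)|^2 + 2*|0|^2 + 2*|sqrt(2)|^2 + 4*|0|^2 + 4*|0|^2]
  = (1/16)[(4) + (4) + (4) + (0) + (4) + (0) + (0)] = 16/16 = 1.
A character is irreducible iff <chi, chi> = 1, so this representation is irreducible.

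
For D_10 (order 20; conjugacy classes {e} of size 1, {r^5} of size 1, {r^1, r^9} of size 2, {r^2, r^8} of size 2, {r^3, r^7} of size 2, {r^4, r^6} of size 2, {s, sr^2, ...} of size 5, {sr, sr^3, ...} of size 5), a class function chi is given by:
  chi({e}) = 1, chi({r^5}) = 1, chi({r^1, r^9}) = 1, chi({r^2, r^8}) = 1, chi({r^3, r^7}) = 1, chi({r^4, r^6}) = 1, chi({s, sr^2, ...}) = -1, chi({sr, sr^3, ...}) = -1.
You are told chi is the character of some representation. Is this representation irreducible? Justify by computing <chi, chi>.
Irreducible: <chi, chi> = 1.

Explanation: <chi, chi> = (1/|G|) sum_C |C| * |chi(C)|^2 = (1/20)[1*|1|^2 + 1*|1|^2 + 2*|1|^2 + 2*|1|^2 + 2*|1|^2 + 2*|1|^2 + 5*|-1|^2 + 5*|-1|^2]
  = (1/20)[(1) + (1) + (2) + (2) + (2) + (2) + (5) + (5)] = 20/20 = 1.
A character is irreducible iff <chi, chi> = 1, so this representation is irreducible.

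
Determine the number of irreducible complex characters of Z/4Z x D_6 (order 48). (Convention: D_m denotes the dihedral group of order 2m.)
24

Why: The number of irreducible complex representations of a finite group equals its number of conjugacy classes. For a direct product, #classes(G x H) = #classes(G) * #classes(H). Z/4Z has 4 classes (abelian), D_6 has 6 classes, so 4 * 6 = 24, so Z/4Z x D_6 (order 48) has exactly 24 irreducible complex representations.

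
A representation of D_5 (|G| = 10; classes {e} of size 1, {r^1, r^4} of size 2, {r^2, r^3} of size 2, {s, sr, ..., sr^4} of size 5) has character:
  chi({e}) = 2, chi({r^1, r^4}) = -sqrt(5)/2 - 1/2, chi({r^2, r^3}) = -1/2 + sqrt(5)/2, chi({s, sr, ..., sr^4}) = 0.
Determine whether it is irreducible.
Irreducible: <chi, chi> = 1.

Derivation: <chi, chi> = (1/|G|) sum_C |C| * |chi(C)|^2 = (1/10)[1*|2|^2 + 2*|-sqrt(5)/2 - 1/2|^2 + 2*|-1/2 + sqrt(5)/2|^2 + 5*|0|^2]
  = (1/10)[(4) + (sqrt(5) + 3) + (3 - sqrt(5)) + (0)] = 10/10 = 1.
A character is irreducible iff <chi, chi> = 1, so this representation is irreducible.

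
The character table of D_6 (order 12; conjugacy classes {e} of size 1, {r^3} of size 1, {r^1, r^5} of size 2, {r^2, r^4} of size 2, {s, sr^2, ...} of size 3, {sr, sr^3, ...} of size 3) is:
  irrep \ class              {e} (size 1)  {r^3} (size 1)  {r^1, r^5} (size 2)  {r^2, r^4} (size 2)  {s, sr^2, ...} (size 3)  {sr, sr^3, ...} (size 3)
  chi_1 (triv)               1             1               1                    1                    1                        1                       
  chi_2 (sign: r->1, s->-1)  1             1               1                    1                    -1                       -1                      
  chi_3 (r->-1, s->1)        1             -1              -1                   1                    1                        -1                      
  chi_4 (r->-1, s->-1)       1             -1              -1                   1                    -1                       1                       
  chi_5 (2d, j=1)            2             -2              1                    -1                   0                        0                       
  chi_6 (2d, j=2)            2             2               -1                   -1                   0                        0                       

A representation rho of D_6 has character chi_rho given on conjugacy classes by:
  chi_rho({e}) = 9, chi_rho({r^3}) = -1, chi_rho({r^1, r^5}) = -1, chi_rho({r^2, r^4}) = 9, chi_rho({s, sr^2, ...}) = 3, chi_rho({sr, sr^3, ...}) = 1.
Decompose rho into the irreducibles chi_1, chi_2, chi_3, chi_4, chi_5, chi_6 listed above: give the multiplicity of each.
Multiplicities: chi_1: 3, chi_2: 1, chi_3: 3, chi_4: 2, chi_5: 0, chi_6: 0.

Explanation: Use <chi_rho, chi> = (1/|G|) sum_C |C| * chi_rho(C) * conj(chi(C)) with |G| = 12 for each irreducible chi in the table:
  <chi_rho, chi_1> = (1/12)[1*(9)*conj(1) + 1*(-1)*conj(1) + 2*(-1)*conj(1) + 2*(9)*conj(1) + 3*(3)*conj(1) + 3*(1)*conj(1)]
      = (1/12)[(9) + (-1) + (-2) + (18) + (9) + (3)] = 36/12 = 3
  <chi_rho, chi_2> = (1/12)[1*(9)*conj(1) + 1*(-1)*conj(1) + 2*(-1)*conj(1) + 2*(9)*conj(1) + 3*(3)*conj(-1) + 3*(1)*conj(-1)]
      = (1/12)[(9) + (-1) + (-2) + (18) + (-9) + (-3)] = 12/12 = 1
  <chi_rho, chi_3> = (1/12)[1*(9)*conj(1) + 1*(-1)*conj(-1) + 2*(-1)*conj(-1) + 2*(9)*conj(1) + 3*(3)*conj(1) + 3*(1)*conj(-1)]
      = (1/12)[(9) + (1) + (2) + (18) + (9) + (-3)] = 36/12 = 3
  <chi_rho, chi_4> = (1/12)[1*(9)*conj(1) + 1*(-1)*conj(-1) + 2*(-1)*conj(-1) + 2*(9)*conj(1) + 3*(3)*conj(-1) + 3*(1)*conj(1)]
      = (1/12)[(9) + (1) + (2) + (18) + (-9) + (3)] = 24/12 = 2
  <chi_rho, chi_5> = (1/12)[1*(9)*conj(2) + 1*(-1)*conj(-2) + 2*(-1)*conj(1) + 2*(9)*conj(-1) + 3*(3)*conj(0) + 3*(1)*conj(0)]
      = (1/12)[(18) + (2) + (-2) + (-18) + (0) + (0)] = 0/12 = 0
  <chi_rho, chi_6> = (1/12)[1*(9)*conj(2) + 1*(-1)*conj(2) + 2*(-1)*conj(-1) + 2*(9)*conj(-1) + 3*(3)*conj(0) + 3*(1)*conj(0)]
      = (1/12)[(18) + (-2) + (2) + (-18) + (0) + (0)] = 0/12 = 0
Dimension check: dim(rho) = sum (mult * dim) = 3*1 + 1*1 + 3*1 + 2*1 + 0*2 + 0*2 = 9 = chi_rho(e) = 9.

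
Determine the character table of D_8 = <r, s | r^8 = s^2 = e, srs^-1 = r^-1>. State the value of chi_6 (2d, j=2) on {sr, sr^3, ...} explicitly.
Conjugacy classes: {e} of size 1, {r^4} of size 1, {r^1, r^7} of size 2, {r^2, r^6} of size 2, {r^3, r^5} of size 2, {s, sr^2, ...} of size 4, {sr, sr^3, ...} of size 4.
Character table:
  irrep \ class              {e} (size 1)  {r^4} (size 1)  {r^1, r^7} (size 2)  {r^2, r^6} (size 2)  {r^3, r^5} (size 2)  {s, sr^2, ...} (size 4)  {sr, sr^3, ...} (size 4)
  chi_1 (triv)               1             1               1                    1                    1                    1                        1                       
  chi_2 (sign: r->1, s->-1)  1             1               1                    1                    1                    -1                       -1                      
  chi_3 (r->-1, s->1)        1             1               -1                   1                    -1                   1                        -1                      
  chi_4 (r->-1, s->-1)       1             1               -1                   1                    -1                   -1                       1                       
  chi_5 (2d, j=1)            2             -2              sqrt(2)              0                    -sqrt(2)             0                        0                       
  chi_6 (2d, j=2)            2             2               0                    -2                   0                    0                        0                       
  chi_7 (2d, j=3)            2             -2              -sqrt(2)             0                    sqrt(2)              0                        0                       

Spot check: chi_6 (2d, j=2) on {sr, sr^3, ...} = 0.

Justification: D_8 has order 2*8 = 16 with 7 conjugacy classes, hence 7 irreducibles. Sum of squared dims 1 + 1 + 1 + 1 + 4 + 4 + 4 = 16 = |G|. Linear characters come from the abelianisation; the 2-dimensional irreps have character r^k -> 2*cos(2*pi*j*k/8), reflections -> 0.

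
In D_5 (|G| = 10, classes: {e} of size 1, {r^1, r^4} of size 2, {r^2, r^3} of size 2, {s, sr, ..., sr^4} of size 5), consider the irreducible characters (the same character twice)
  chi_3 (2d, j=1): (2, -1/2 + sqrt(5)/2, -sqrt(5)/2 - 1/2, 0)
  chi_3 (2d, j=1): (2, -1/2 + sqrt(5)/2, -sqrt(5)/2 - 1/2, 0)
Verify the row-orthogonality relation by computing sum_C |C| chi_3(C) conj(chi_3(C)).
Sum = 10 = |G| = 10; so <chi_3, chi_3> = 1 (norm-1 confirms irreducibility).

Compute term by term over conjugacy classes (|C| * chi_3(C) * conj(chi_3(C))):
  1*(2)*conj(2) + 2*(-1/2 + sqrt(5)/2)*conj(-1/2 + sqrt(5)/2) + 2*(-sqrt(5)/2 - 1/2)*conj(-sqrt(5)/2 - 1/2) + 5*(0)*conj(0)
  = (4) + (3 - sqrt(5)) + (sqrt(5) + 3) + (0)
  = 10.
Dividing by |G| = 10 gives 10/10 = 1, matching the row-orthogonality relation <chi_3, chi_3> = [chi_3 = chi_3].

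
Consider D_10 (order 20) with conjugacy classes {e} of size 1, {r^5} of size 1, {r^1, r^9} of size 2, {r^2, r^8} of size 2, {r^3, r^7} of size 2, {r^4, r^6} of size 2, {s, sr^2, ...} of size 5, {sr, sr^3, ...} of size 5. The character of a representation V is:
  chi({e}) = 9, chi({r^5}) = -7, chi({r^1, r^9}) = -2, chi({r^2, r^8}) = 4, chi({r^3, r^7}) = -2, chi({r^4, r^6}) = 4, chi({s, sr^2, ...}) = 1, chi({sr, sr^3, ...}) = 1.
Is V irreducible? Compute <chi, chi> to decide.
Not irreducible (reducible): <chi, chi> = 11 > 1.

Solution. <chi, chi> = (1/|G|) sum_C |C| * |chi(C)|^2 = (1/20)[1*|9|^2 + 1*|-7|^2 + 2*|-2|^2 + 2*|4|^2 + 2*|-2|^2 + 2*|4|^2 + 5*|1|^2 + 5*|1|^2]
  = (1/20)[(81) + (49) + (8) + (32) + (8) + (32) + (5) + (5)] = 220/20 = 11.
A character is irreducible iff <chi, chi> = 1, so this representation is reducible.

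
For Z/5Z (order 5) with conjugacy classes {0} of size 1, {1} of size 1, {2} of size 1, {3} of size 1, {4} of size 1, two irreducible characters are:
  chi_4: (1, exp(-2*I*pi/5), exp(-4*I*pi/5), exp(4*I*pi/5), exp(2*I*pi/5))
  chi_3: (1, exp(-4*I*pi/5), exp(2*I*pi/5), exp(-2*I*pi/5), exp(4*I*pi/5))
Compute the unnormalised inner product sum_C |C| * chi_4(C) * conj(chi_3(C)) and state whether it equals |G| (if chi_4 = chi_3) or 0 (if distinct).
Sum = 0; so <chi_4, chi_3> = 0 (distinct irreducibles are orthogonal).

Justification: Compute term by term over conjugacy classes (|C| * chi_4(C) * conj(chi_3(C))):
  1*(1)*conj(1) + 1*(exp(-2*I*pi/5))*conj(exp(-4*I*pi/5)) + 1*(exp(-4*I*pi/5))*conj(exp(2*I*pi/5)) + 1*(exp(4*I*pi/5))*conj(exp(-2*I*pi/5)) + 1*(exp(2*I*pi/5))*conj(exp(4*I*pi/5))
  = (1) + (exp(2*I*pi/5)) + (exp(4*I*pi/5)) + (exp(-4*I*pi/5)) + (exp(-2*I*pi/5))
  = 0.
(Exp terms are combined using exp(i*s)*conj(exp(i*t)) = exp(i*(s-t)), and sums of them are collapsed using the identity that for every m > 1 the m distinct m-th roots of unity sum to 0, e.g. 1 + exp(2*I*pi/3) + exp(-2*I*pi/3) = 0.)
Dividing by |G| = 5 gives 0/5 = 0, matching the row-orthogonality relation <chi_4, chi_3> = [chi_4 = chi_3].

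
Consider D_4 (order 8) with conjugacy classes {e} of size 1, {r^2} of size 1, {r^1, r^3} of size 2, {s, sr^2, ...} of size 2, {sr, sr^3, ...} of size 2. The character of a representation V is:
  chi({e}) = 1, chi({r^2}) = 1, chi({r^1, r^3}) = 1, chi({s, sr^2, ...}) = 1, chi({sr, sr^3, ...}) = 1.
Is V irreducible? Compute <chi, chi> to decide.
Irreducible: <chi, chi> = 1.

<chi, chi> = (1/|G|) sum_C |C| * |chi(C)|^2 = (1/8)[1*|1|^2 + 1*|1|^2 + 2*|1|^2 + 2*|1|^2 + 2*|1|^2]
  = (1/8)[(1) + (1) + (2) + (2) + (2)] = 8/8 = 1.
A character is irreducible iff <chi, chi> = 1, so this representation is irreducible.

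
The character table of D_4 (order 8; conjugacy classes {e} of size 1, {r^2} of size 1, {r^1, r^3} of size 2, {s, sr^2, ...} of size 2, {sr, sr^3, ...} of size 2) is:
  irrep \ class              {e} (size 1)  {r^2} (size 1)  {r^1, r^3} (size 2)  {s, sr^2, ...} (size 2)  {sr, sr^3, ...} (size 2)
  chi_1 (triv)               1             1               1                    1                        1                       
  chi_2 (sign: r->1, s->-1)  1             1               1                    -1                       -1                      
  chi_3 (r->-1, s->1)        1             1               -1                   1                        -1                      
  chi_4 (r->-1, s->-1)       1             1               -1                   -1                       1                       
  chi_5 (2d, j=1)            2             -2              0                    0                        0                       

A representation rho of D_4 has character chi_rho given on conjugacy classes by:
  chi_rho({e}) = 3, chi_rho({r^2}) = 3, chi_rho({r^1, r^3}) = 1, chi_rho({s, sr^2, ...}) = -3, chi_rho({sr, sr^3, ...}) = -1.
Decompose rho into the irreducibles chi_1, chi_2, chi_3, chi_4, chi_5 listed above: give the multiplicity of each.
Multiplicities: chi_1: 0, chi_2: 2, chi_3: 0, chi_4: 1, chi_5: 0.

Argument: Use <chi_rho, chi> = (1/|G|) sum_C |C| * chi_rho(C) * conj(chi(C)) with |G| = 8 for each irreducible chi in the table:
  <chi_rho, chi_1> = (1/8)[1*(3)*conj(1) + 1*(3)*conj(1) + 2*(1)*conj(1) + 2*(-3)*conj(1) + 2*(-1)*conj(1)]
      = (1/8)[(3) + (3) + (2) + (-6) + (-2)] = 0/8 = 0
  <chi_rho, chi_2> = (1/8)[1*(3)*conj(1) + 1*(3)*conj(1) + 2*(1)*conj(1) + 2*(-3)*conj(-1) + 2*(-1)*conj(-1)]
      = (1/8)[(3) + (3) + (2) + (6) + (2)] = 16/8 = 2
  <chi_rho, chi_3> = (1/8)[1*(3)*conj(1) + 1*(3)*conj(1) + 2*(1)*conj(-1) + 2*(-3)*conj(1) + 2*(-1)*conj(-1)]
      = (1/8)[(3) + (3) + (-2) + (-6) + (2)] = 0/8 = 0
  <chi_rho, chi_4> = (1/8)[1*(3)*conj(1) + 1*(3)*conj(1) + 2*(1)*conj(-1) + 2*(-3)*conj(-1) + 2*(-1)*conj(1)]
      = (1/8)[(3) + (3) + (-2) + (6) + (-2)] = 8/8 = 1
  <chi_rho, chi_5> = (1/8)[1*(3)*conj(2) + 1*(3)*conj(-2) + 2*(1)*conj(0) + 2*(-3)*conj(0) + 2*(-1)*conj(0)]
      = (1/8)[(6) + (-6) + (0) + (0) + (0)] = 0/8 = 0
Dimension check: dim(rho) = sum (mult * dim) = 0*1 + 2*1 + 0*1 + 1*1 + 0*2 = 3 = chi_rho(e) = 3.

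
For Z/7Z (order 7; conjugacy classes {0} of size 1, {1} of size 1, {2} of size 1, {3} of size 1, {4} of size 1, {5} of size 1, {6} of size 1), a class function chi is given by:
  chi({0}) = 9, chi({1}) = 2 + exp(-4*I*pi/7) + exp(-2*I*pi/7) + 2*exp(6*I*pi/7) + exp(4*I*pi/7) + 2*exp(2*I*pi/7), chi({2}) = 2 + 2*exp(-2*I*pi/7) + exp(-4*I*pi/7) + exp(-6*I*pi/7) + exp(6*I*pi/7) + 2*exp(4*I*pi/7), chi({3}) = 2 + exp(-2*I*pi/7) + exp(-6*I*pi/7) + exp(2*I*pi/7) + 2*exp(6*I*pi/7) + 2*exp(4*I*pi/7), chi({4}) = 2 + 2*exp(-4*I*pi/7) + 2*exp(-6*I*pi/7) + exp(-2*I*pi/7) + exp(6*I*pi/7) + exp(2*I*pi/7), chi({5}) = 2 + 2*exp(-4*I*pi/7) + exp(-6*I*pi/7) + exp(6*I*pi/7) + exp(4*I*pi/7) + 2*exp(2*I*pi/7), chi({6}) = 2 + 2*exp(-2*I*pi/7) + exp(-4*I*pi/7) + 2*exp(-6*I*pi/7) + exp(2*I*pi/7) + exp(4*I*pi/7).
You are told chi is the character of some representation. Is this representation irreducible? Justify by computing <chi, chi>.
Not irreducible (reducible): <chi, chi> = 15 > 1.

Working: <chi, chi> = (1/|G|) sum_C |C| * |chi(C)|^2 = (1/7)[1*|9|^2 + 1*|2 + exp(-4*I*pi/7) + exp(-2*I*pi/7) + 2*exp(6*I*pi/7) + exp(4*I*pi/7) + 2*exp(2*I*pi/7)|^2 + 1*|2 + 2*exp(-2*I*pi/7) + exp(-4*I*pi/7) + exp(-6*I*pi/7) + exp(6*I*pi/7) + 2*exp(4*I*pi/7)|^2 + 1*|2 + exp(-2*I*pi/7) + exp(-6*I*pi/7) + exp(2*I*pi/7) + 2*exp(6*I*pi/7) + 2*exp(4*I*pi/7)|^2 + 1*|2 + 2*exp(-4*I*pi/7) + 2*exp(-6*I*pi/7) + exp(-2*I*pi/7) + exp(6*I*pi/7) + exp(2*I*pi/7)|^2 + 1*|2 + 2*exp(-4*I*pi/7) + exp(-6*I*pi/7) + exp(6*I*pi/7) + exp(4*I*pi/7) + 2*exp(2*I*pi/7)|^2 + 1*|2 + 2*exp(-2*I*pi/7) + exp(-4*I*pi/7) + 2*exp(-6*I*pi/7) + exp(2*I*pi/7) + exp(4*I*pi/7)|^2]
  = (1/7)[(81) + (15 + 12*exp(-4*I*pi/7) + 11*exp(-2*I*pi/7) + 10*exp(-6*I*pi/7) + 10*exp(6*I*pi/7) + 11*exp(2*I*pi/7) + 12*exp(4*I*pi/7)) + (15 + 11*exp(-4*I*pi/7) + 10*exp(-2*I*pi/7) + 12*exp(-6*I*pi/7) + 12*exp(6*I*pi/7) + 10*exp(2*I*pi/7) + 11*exp(4*I*pi/7)) + (15 + 10*exp(-4*I*pi/7) + 12*exp(-2*I*pi/7) + 11*exp(-6*I*pi/7) + 11*exp(6*I*pi/7) + 12*exp(2*I*pi/7) + 10*exp(4*I*pi/7)) + (15 + 10*exp(-4*I*pi/7) + 12*exp(-2*I*pi/7) + 11*exp(-6*I*pi/7) + 11*exp(6*I*pi/7) + 12*exp(2*I*pi/7) + 10*exp(4*I*pi/7)) + (15 + 11*exp(-4*I*pi/7) + 10*exp(-2*I*pi/7) + 12*exp(-6*I*pi/7) + 12*exp(6*I*pi/7) + 10*exp(2*I*pi/7) + 11*exp(4*I*pi/7)) + (15 + 12*exp(-4*I*pi/7) + 11*exp(-2*I*pi/7) + 10*exp(-6*I*pi/7) + 10*exp(6*I*pi/7) + 11*exp(2*I*pi/7) + 12*exp(4*I*pi/7))] = 105/7 = 15.
(Exp terms are combined using exp(i*s)*conj(exp(i*t)) = exp(i*(s-t)), and sums of them are collapsed using the identity that for every m > 1 the m distinct m-th roots of unity sum to 0, e.g. 1 + exp(2*I*pi/3) + exp(-2*I*pi/3) = 0.)
A character is irreducible iff <chi, chi> = 1, so this representation is reducible.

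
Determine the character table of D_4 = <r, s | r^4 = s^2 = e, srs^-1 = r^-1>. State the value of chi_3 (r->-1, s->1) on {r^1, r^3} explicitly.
Conjugacy classes: {e} of size 1, {r^2} of size 1, {r^1, r^3} of size 2, {s, sr^2, ...} of size 2, {sr, sr^3, ...} of size 2.
Character table:
  irrep \ class              {e} (size 1)  {r^2} (size 1)  {r^1, r^3} (size 2)  {s, sr^2, ...} (size 2)  {sr, sr^3, ...} (size 2)
  chi_1 (triv)               1             1               1                    1                        1                       
  chi_2 (sign: r->1, s->-1)  1             1               1                    -1                       -1                      
  chi_3 (r->-1, s->1)        1             1               -1                   1                        -1                      
  chi_4 (r->-1, s->-1)       1             1               -1                   -1                       1                       
  chi_5 (2d, j=1)            2             -2              0                    0                        0                       

Spot check: chi_3 (r->-1, s->1) on {r^1, r^3} = -1.

Derivation: D_4 has order 2*4 = 8 with 5 conjugacy classes, hence 5 irreducibles. Sum of squared dims 1 + 1 + 1 + 1 + 4 = 8 = |G|. Linear characters come from the abelianisation; the 2-dimensional irreps have character r^k -> 2*cos(2*pi*j*k/4), reflections -> 0.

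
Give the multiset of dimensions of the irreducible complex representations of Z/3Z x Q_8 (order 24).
Dimensions: 1, 1, 1, 1, 1, 1, 1, 1, 1, 1, 1, 1, 2, 2, 2

Argument: There are 15 irreducibles (= number of conjugacy classes). Their dimensions d_i satisfy sum d_i^2 = |G| = 24: 1 + 1 + 1 + 1 + 1 + 1 + 1 + 1 + 1 + 1 + 1 + 1 + 4 + 4 + 4 = 24. (For the product with Z/3Z: each of the 3 1-dim characters of Z/3Z tensors with each irrep of Q_8, giving 3 copies of each Q_8-dimension.)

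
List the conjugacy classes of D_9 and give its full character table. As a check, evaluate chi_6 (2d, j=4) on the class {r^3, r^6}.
Conjugacy classes: {e} of size 1, {r^1, r^8} of size 2, {r^2, r^7} of size 2, {r^3, r^6} of size 2, {r^4, r^5} of size 2, {s, sr, ..., sr^8} of size 9.
Character table:
  irrep \ class              {e} (size 1)  {r^1, r^8} (size 2)  {r^2, r^7} (size 2)  {r^3, r^6} (size 2)  {r^4, r^5} (size 2)  {s, sr, ..., sr^8} (size 9)
  chi_1 (triv)               1             1                    1                    1                    1                    1                          
  chi_2 (sign: r->1, s->-1)  1             1                    1                    1                    1                    -1                         
  chi_3 (2d, j=1)            2             2*cos(2*pi/9)        2*cos(4*pi/9)        -1                   -2*cos(pi/9)         0                          
  chi_4 (2d, j=2)            2             2*cos(4*pi/9)        -2*cos(pi/9)         -1                   2*cos(2*pi/9)        0                          
  chi_5 (2d, j=3)            2             -1                   -1                   2                    -1                   0                          
  chi_6 (2d, j=4)            2             -2*cos(pi/9)         2*cos(2*pi/9)        -1                   2*cos(4*pi/9)        0                          

Spot check: chi_6 (2d, j=4) on {r^3, r^6} = -1.

Justification: D_9 has order 2*9 = 18 with 6 conjugacy classes, hence 6 irreducibles. Sum of squared dims 1 + 1 + 4 + 4 + 4 + 4 = 18 = |G|. Linear characters come from the abelianisation; the 2-dimensional irreps have character r^k -> 2*cos(2*pi*j*k/9), reflections -> 0.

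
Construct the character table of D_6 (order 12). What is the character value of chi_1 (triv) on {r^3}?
Conjugacy classes: {e} of size 1, {r^3} of size 1, {r^1, r^5} of size 2, {r^2, r^4} of size 2, {s, sr^2, ...} of size 3, {sr, sr^3, ...} of size 3.
Character table:
  irrep \ class              {e} (size 1)  {r^3} (size 1)  {r^1, r^5} (size 2)  {r^2, r^4} (size 2)  {s, sr^2, ...} (size 3)  {sr, sr^3, ...} (size 3)
  chi_1 (triv)               1             1               1                    1                    1                        1                       
  chi_2 (sign: r->1, s->-1)  1             1               1                    1                    -1                       -1                      
  chi_3 (r->-1, s->1)        1             -1              -1                   1                    1                        -1                      
  chi_4 (r->-1, s->-1)       1             -1              -1                   1                    -1                       1                       
  chi_5 (2d, j=1)            2             -2              1                    -1                   0                        0                       
  chi_6 (2d, j=2)            2             2               -1                   -1                   0                        0                       

Spot check: chi_1 (triv) on {r^3} = 1.

Justification: D_6 has order 2*6 = 12 with 6 conjugacy classes, hence 6 irreducibles. Sum of squared dims 1 + 1 + 1 + 1 + 4 + 4 = 12 = |G|. Linear characters come from the abelianisation; the 2-dimensional irreps have character r^k -> 2*cos(2*pi*j*k/6), reflections -> 0.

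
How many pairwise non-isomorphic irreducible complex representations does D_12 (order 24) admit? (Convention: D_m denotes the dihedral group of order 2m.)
9

Why: The number of irreducible complex representations of a finite group equals its number of conjugacy classes. D_12 has 9 conjugacy classes (n/2 + 3 for n even), so D_12 (order 24) has exactly 9 irreducible complex representations.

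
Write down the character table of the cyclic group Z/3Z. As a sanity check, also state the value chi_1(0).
Character table of Z/3Z (irreps indexed chi_0,...,chi_2 with chi_k(m) = zeta_3^(k*m), zeta_3 = exp(2*pi*i/3)):
  irrep \ class  {0} (size 1)  {1} (size 1)    {2} (size 1)  
  chi_0          1             1               1             
  chi_1          1             exp(2*I*pi/3)   exp(-2*I*pi/3)
  chi_2          1             exp(-2*I*pi/3)  exp(2*I*pi/3) 

Spot check: chi_1(0) = zeta_3^(1*0) = zeta_3^0 = 1.

Justification: Z/3Z is abelian, so all 3 irreducible complex representations are 1-dimensional. They are given by chi_k(m) = zeta_3^(k*m) for k = 0,...,2. Row orthogonality: sum_m chi_k(m) conj(chi_l(m)) = 3 * [k = l].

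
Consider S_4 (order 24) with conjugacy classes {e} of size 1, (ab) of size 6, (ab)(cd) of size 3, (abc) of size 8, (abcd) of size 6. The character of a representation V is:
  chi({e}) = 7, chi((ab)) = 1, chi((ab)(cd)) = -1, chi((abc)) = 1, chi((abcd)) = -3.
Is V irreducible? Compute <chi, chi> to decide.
Not irreducible (reducible): <chi, chi> = 5 > 1.

Details: <chi, chi> = (1/|G|) sum_C |C| * |chi(C)|^2 = (1/24)[1*|7|^2 + 6*|1|^2 + 3*|-1|^2 + 8*|1|^2 + 6*|-3|^2]
  = (1/24)[(49) + (6) + (3) + (8) + (54)] = 120/24 = 5.
A character is irreducible iff <chi, chi> = 1, so this representation is reducible.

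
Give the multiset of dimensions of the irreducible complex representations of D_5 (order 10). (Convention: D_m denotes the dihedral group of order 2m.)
Dimensions: 1, 1, 2, 2

Solution. There are 4 irreducibles (= number of conjugacy classes). Their dimensions d_i satisfy sum d_i^2 = |G| = 10: 1 + 1 + 4 + 4 = 10.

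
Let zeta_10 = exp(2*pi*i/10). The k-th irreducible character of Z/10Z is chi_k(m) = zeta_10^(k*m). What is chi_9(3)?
chi_9(3) = zeta_10^27 = exp(-3*I*pi/5)

Working: chi_9(3) = zeta_10^(9*3) = zeta_10^27. Since zeta_10^10 = 1, this equals zeta_10^7 = exp(2*pi*i*7/10) = exp(-3*I*pi/5).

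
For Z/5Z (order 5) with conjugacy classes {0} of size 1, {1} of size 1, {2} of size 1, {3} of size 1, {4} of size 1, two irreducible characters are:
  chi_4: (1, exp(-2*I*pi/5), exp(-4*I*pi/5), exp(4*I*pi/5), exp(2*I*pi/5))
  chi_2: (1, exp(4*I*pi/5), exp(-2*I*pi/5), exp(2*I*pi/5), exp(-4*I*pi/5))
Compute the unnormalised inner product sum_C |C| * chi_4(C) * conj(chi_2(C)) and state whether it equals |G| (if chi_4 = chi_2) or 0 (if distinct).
Sum = 0; so <chi_4, chi_2> = 0 (distinct irreducibles are orthogonal).

Compute term by term over conjugacy classes (|C| * chi_4(C) * conj(chi_2(C))):
  1*(1)*conj(1) + 1*(exp(-2*I*pi/5))*conj(exp(4*I*pi/5)) + 1*(exp(-4*I*pi/5))*conj(exp(-2*I*pi/5)) + 1*(exp(4*I*pi/5))*conj(exp(2*I*pi/5)) + 1*(exp(2*I*pi/5))*conj(exp(-4*I*pi/5))
  = (1) + (exp(4*I*pi/5)) + (exp(-2*I*pi/5)) + (exp(2*I*pi/5)) + (exp(-4*I*pi/5))
  = 0.
(Exp terms are combined using exp(i*s)*conj(exp(i*t)) = exp(i*(s-t)), and sums of them are collapsed using the identity that for every m > 1 the m distinct m-th roots of unity sum to 0, e.g. 1 + exp(2*I*pi/3) + exp(-2*I*pi/3) = 0.)
Dividing by |G| = 5 gives 0/5 = 0, matching the row-orthogonality relation <chi_4, chi_2> = [chi_4 = chi_2].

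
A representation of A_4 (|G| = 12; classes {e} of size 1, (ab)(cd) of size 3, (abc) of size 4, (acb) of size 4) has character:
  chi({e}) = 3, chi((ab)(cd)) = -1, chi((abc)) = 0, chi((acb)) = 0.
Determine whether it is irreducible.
Irreducible: <chi, chi> = 1.

Derivation: <chi, chi> = (1/|G|) sum_C |C| * |chi(C)|^2 = (1/12)[1*|3|^2 + 3*|-1|^2 + 4*|0|^2 + 4*|0|^2]
  = (1/12)[(9) + (3) + (0) + (0)] = 12/12 = 1.
(Exp terms are combined using exp(i*s)*conj(exp(i*t)) = exp(i*(s-t)), and sums of them are collapsed using the identity that for every m > 1 the m distinct m-th roots of unity sum to 0, e.g. 1 + exp(2*I*pi/3) + exp(-2*I*pi/3) = 0.)
A character is irreducible iff <chi, chi> = 1, so this representation is irreducible.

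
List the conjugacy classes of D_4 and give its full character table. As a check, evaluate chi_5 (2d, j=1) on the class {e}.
Conjugacy classes: {e} of size 1, {r^2} of size 1, {r^1, r^3} of size 2, {s, sr^2, ...} of size 2, {sr, sr^3, ...} of size 2.
Character table:
  irrep \ class              {e} (size 1)  {r^2} (size 1)  {r^1, r^3} (size 2)  {s, sr^2, ...} (size 2)  {sr, sr^3, ...} (size 2)
  chi_1 (triv)               1             1               1                    1                        1                       
  chi_2 (sign: r->1, s->-1)  1             1               1                    -1                       -1                      
  chi_3 (r->-1, s->1)        1             1               -1                   1                        -1                      
  chi_4 (r->-1, s->-1)       1             1               -1                   -1                       1                       
  chi_5 (2d, j=1)            2             -2              0                    0                        0                       

Spot check: chi_5 (2d, j=1) on {e} = 2.

D_4 has order 2*4 = 8 with 5 conjugacy classes, hence 5 irreducibles. Sum of squared dims 1 + 1 + 1 + 1 + 4 = 8 = |G|. Linear characters come from the abelianisation; the 2-dimensional irreps have character r^k -> 2*cos(2*pi*j*k/4), reflections -> 0.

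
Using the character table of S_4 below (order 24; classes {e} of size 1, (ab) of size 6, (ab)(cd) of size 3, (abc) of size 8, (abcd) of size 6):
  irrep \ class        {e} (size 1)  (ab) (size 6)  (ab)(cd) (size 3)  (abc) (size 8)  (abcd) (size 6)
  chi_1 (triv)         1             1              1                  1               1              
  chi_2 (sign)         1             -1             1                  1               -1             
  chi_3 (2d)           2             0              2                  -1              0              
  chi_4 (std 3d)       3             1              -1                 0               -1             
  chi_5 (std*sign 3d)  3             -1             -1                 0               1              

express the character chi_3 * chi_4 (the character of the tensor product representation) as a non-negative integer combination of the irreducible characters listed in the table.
chi_3 tensor chi_4 = chi_4 + chi_5 (all other irreducibles have multiplicity 0).

Why: The character of a tensor product is the pointwise product (chi_3 * chi_4)(C) = chi_3(C) * chi_4(C):
  {e}: (2)*(3), (ab): (0)*(1), (ab)(cd): (2)*(-1), (abc): (-1)*(0), (abcd): (0)*(-1)
so (chi_3 * chi_4) takes values
  {e} -> 6, (ab) -> 0, (ab)(cd) -> -2, (abc) -> 0, (abcd) -> 0.
Now take the inner product of this character with each irreducible chi from the table, <chi_3*chi_4, chi> = (1/24) sum_C |C| (chi_3*chi_4)(C) conj(chi(C)):
  <chi_3*chi_4, chi_1> = (1/24)[1*(6)*conj(1) + 6*(0)*conj(1) + 3*(-2)*conj(1) + 8*(0)*conj(1) + 6*(0)*conj(1)]
      = (1/24)[(6) + (0) + (-6) + (0) + (0)] = 0/24 = 0
  <chi_3*chi_4, chi_2> = (1/24)[1*(6)*conj(1) + 6*(0)*conj(-1) + 3*(-2)*conj(1) + 8*(0)*conj(1) + 6*(0)*conj(-1)]
      = (1/24)[(6) + (0) + (-6) + (0) + (0)] = 0/24 = 0
  <chi_3*chi_4, chi_3> = (1/24)[1*(6)*conj(2) + 6*(0)*conj(0) + 3*(-2)*conj(2) + 8*(0)*conj(-1) + 6*(0)*conj(0)]
      = (1/24)[(12) + (0) + (-12) + (0) + (0)] = 0/24 = 0
  <chi_3*chi_4, chi_4> = (1/24)[1*(6)*conj(3) + 6*(0)*conj(1) + 3*(-2)*conj(-1) + 8*(0)*conj(0) + 6*(0)*conj(-1)]
      = (1/24)[(18) + (0) + (6) + (0) + (0)] = 24/24 = 1
  <chi_3*chi_4, chi_5> = (1/24)[1*(6)*conj(3) + 6*(0)*conj(-1) + 3*(-2)*conj(-1) + 8*(0)*conj(0) + 6*(0)*conj(1)]
      = (1/24)[(18) + (0) + (6) + (0) + (0)] = 24/24 = 1
Hence the multiplicities are chi_4: 1, chi_5: 1. Dimension check: dim(chi_3)*dim(chi_4) = 2*3 = 6 and sum (mult * dim) = 1*3 + 1*3 = 6.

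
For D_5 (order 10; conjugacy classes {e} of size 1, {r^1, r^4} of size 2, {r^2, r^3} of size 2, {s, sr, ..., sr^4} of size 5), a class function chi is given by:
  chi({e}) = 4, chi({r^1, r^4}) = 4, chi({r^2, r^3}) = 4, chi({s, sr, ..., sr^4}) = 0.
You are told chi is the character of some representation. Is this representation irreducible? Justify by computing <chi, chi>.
Not irreducible (reducible): <chi, chi> = 8 > 1.

Why: <chi, chi> = (1/|G|) sum_C |C| * |chi(C)|^2 = (1/10)[1*|4|^2 + 2*|4|^2 + 2*|4|^2 + 5*|0|^2]
  = (1/10)[(16) + (32) + (32) + (0)] = 80/10 = 8.
A character is irreducible iff <chi, chi> = 1, so this representation is reducible.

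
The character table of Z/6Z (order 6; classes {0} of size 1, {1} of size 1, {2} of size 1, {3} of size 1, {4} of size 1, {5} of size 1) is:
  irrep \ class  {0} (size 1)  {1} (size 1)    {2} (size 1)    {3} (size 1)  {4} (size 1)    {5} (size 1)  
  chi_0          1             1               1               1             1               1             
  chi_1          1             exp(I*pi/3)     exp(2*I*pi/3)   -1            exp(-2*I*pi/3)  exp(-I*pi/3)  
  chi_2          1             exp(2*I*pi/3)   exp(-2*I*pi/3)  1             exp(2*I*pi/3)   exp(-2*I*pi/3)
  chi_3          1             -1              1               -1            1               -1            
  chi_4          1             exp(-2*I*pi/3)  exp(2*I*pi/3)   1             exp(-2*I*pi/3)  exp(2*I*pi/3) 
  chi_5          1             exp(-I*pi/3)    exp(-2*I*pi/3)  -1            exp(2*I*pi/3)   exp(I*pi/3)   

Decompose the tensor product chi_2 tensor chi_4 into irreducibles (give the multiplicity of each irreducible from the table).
chi_2 tensor chi_4 = chi_0 (all other irreducibles have multiplicity 0).

Argument: The character of a tensor product is the pointwise product (chi_2 * chi_4)(C) = chi_2(C) * chi_4(C):
  {0}: (1)*(1), {1}: (exp(2*I*pi/3))*(exp(-2*I*pi/3)), {2}: (exp(-2*I*pi/3))*(exp(2*I*pi/3)), {3}: (1)*(1), {4}: (exp(2*I*pi/3))*(exp(-2*I*pi/3)), {5}: (exp(-2*I*pi/3))*(exp(2*I*pi/3))
so (chi_2 * chi_4) takes values
  {0} -> 1, {1} -> 1, {2} -> 1, {3} -> 1, {4} -> 1, {5} -> 1.
Now take the inner product of this character with each irreducible chi from the table, <chi_2*chi_4, chi> = (1/6) sum_C |C| (chi_2*chi_4)(C) conj(chi(C)):
  <chi_2*chi_4, chi_0> = (1/6)[1*(1)*conj(1) + 1*(1)*conj(1) + 1*(1)*conj(1) + 1*(1)*conj(1) + 1*(1)*conj(1) + 1*(1)*conj(1)]
      = (1/6)[(1) + (1) + (1) + (1) + (1) + (1)] = 6/6 = 1
  <chi_2*chi_4, chi_1> = (1/6)[1*(1)*conj(1) + 1*(1)*conj(exp(I*pi/3)) + 1*(1)*conj(exp(2*I*pi/3)) + 1*(1)*conj(-1) + 1*(1)*conj(exp(-2*I*pi/3)) + 1*(1)*conj(exp(-I*pi/3))]
      = (1/6)[(1) + (exp(-I*pi/3)) + (exp(-2*I*pi/3)) + (-1) + (exp(2*I*pi/3)) + (exp(I*pi/3))] = 0/6 = 0
  <chi_2*chi_4, chi_2> = (1/6)[1*(1)*conj(1) + 1*(1)*conj(exp(2*I*pi/3)) + 1*(1)*conj(exp(-2*I*pi/3)) + 1*(1)*conj(1) + 1*(1)*conj(exp(2*I*pi/3)) + 1*(1)*conj(exp(-2*I*pi/3))]
      = (1/6)[(1) + (exp(-2*I*pi/3)) + (exp(2*I*pi/3)) + (1) + (exp(-2*I*pi/3)) + (exp(2*I*pi/3))] = 0/6 = 0
  <chi_2*chi_4, chi_3> = (1/6)[1*(1)*conj(1) + 1*(1)*conj(-1) + 1*(1)*conj(1) + 1*(1)*conj(-1) + 1*(1)*conj(1) + 1*(1)*conj(-1)]
      = (1/6)[(1) + (-1) + (1) + (-1) + (1) + (-1)] = 0/6 = 0
  <chi_2*chi_4, chi_4> = (1/6)[1*(1)*conj(1) + 1*(1)*conj(exp(-2*I*pi/3)) + 1*(1)*conj(exp(2*I*pi/3)) + 1*(1)*conj(1) + 1*(1)*conj(exp(-2*I*pi/3)) + 1*(1)*conj(exp(2*I*pi/3))]
      = (1/6)[(1) + (exp(2*I*pi/3)) + (exp(-2*I*pi/3)) + (1) + (exp(2*I*pi/3)) + (exp(-2*I*pi/3))] = 0/6 = 0
  <chi_2*chi_4, chi_5> = (1/6)[1*(1)*conj(1) + 1*(1)*conj(exp(-I*pi/3)) + 1*(1)*conj(exp(-2*I*pi/3)) + 1*(1)*conj(-1) + 1*(1)*conj(exp(2*I*pi/3)) + 1*(1)*conj(exp(I*pi/3))]
      = (1/6)[(1) + (exp(I*pi/3)) + (exp(2*I*pi/3)) + (-1) + (exp(-2*I*pi/3)) + (exp(-I*pi/3))] = 0/6 = 0
(Exp terms are combined using exp(i*s)*conj(exp(i*t)) = exp(i*(s-t)), and sums of them are collapsed using the identity that for every m > 1 the m distinct m-th roots of unity sum to 0, e.g. 1 + exp(2*I*pi/3) + exp(-2*I*pi/3) = 0.)
Hence the multiplicities are chi_0: 1. Dimension check: dim(chi_2)*dim(chi_4) = 1*1 = 1 and sum (mult * dim) = 1*1 = 1.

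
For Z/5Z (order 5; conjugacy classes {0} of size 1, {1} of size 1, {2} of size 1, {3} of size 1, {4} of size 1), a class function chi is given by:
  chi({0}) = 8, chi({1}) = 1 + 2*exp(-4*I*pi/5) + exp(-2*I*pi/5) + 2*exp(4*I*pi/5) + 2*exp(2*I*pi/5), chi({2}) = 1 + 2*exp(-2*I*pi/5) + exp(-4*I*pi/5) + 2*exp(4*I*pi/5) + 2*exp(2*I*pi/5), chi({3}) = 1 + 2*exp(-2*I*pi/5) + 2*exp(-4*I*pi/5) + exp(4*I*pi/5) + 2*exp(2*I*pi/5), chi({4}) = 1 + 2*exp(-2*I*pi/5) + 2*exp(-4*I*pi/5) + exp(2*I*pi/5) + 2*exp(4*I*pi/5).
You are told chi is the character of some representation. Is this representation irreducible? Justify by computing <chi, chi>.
Not irreducible (reducible): <chi, chi> = 14 > 1.

Solution. <chi, chi> = (1/|G|) sum_C |C| * |chi(C)|^2 = (1/5)[1*|8|^2 + 1*|1 + 2*exp(-4*I*pi/5) + exp(-2*I*pi/5) + 2*exp(4*I*pi/5) + 2*exp(2*I*pi/5)|^2 + 1*|1 + 2*exp(-2*I*pi/5) + exp(-4*I*pi/5) + 2*exp(4*I*pi/5) + 2*exp(2*I*pi/5)|^2 + 1*|1 + 2*exp(-2*I*pi/5) + 2*exp(-4*I*pi/5) + exp(4*I*pi/5) + 2*exp(2*I*pi/5)|^2 + 1*|1 + 2*exp(-2*I*pi/5) + 2*exp(-4*I*pi/5) + exp(2*I*pi/5) + 2*exp(4*I*pi/5)|^2]
  = (1/5)[(64) + (14 + 13*exp(-2*I*pi/5) + 12*exp(-4*I*pi/5) + 12*exp(4*I*pi/5) + 13*exp(2*I*pi/5)) + (14 + 12*exp(-2*I*pi/5) + 13*exp(-4*I*pi/5) + 13*exp(4*I*pi/5) + 12*exp(2*I*pi/5)) + (14 + 12*exp(-2*I*pi/5) + 13*exp(-4*I*pi/5) + 13*exp(4*I*pi/5) + 12*exp(2*I*pi/5)) + (14 + 13*exp(-2*I*pi/5) + 12*exp(-4*I*pi/5) + 12*exp(4*I*pi/5) + 13*exp(2*I*pi/5))] = 70/5 = 14.
(Exp terms are combined using exp(i*s)*conj(exp(i*t)) = exp(i*(s-t)), and sums of them are collapsed using the identity that for every m > 1 the m distinct m-th roots of unity sum to 0, e.g. 1 + exp(2*I*pi/3) + exp(-2*I*pi/3) = 0.)
A character is irreducible iff <chi, chi> = 1, so this representation is reducible.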